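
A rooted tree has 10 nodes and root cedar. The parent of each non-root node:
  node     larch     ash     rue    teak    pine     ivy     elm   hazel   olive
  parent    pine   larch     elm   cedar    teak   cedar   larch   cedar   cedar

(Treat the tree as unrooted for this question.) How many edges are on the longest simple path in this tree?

BFS from olive reaches rue last, at distance 6; BFS from rue confirms no node is farther.
Path: olive - cedar - teak - pine - larch - elm - rue.

6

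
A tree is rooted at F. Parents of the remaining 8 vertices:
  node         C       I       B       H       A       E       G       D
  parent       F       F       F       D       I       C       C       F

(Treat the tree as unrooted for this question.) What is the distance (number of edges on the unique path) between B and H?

Walking from B: B – F – D – H. Length 3.

3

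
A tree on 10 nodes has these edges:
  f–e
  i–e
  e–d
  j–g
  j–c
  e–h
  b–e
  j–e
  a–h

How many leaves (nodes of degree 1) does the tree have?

7

Exactly 7 nodes have a single neighbour: a, b, c, d, f, g, i.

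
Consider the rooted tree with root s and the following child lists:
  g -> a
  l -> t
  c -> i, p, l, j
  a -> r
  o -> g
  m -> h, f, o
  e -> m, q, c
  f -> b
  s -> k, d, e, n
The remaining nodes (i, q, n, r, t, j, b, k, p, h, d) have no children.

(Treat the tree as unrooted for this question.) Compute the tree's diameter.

Starting from r, a farthest node is t at distance 8.
One longest path: r-a-g-o-m-e-c-l-t.
So the diameter is 8.

8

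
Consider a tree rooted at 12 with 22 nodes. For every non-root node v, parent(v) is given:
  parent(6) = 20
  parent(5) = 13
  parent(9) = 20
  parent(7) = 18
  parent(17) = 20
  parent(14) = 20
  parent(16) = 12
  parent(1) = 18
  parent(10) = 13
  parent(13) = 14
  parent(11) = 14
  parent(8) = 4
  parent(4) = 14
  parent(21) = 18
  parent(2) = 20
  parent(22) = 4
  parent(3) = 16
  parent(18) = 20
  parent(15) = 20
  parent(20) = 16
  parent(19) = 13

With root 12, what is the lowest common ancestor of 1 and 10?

20

Ancestors of 1 (toward the root): 1, 18, 20, 16, 12.
Ancestors of 10: 10, 13, 14, 20, 16, 12.
The deepest node appearing in both lists is 20.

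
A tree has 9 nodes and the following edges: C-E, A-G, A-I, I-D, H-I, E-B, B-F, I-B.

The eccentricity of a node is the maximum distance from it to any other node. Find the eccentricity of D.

Distances from D peak at 4, attained at C.
D – I – B – E – C

4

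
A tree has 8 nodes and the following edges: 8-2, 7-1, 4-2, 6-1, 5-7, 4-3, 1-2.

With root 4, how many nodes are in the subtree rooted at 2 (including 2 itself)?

Descendants of 2 (including itself): 2, 1, 8, 6, 7, 5. That's 6.

6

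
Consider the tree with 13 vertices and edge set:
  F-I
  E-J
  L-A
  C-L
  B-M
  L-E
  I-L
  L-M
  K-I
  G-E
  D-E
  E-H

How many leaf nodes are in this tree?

Exactly 9 nodes have a single neighbour: A, B, C, D, F, G, H, J, K.

9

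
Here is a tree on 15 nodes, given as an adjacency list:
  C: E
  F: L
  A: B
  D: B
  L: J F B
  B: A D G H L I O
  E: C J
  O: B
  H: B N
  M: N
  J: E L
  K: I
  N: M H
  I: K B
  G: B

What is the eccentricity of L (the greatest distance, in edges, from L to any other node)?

The node farthest from L is M, via L – B – H – N – M — 4 edges.

4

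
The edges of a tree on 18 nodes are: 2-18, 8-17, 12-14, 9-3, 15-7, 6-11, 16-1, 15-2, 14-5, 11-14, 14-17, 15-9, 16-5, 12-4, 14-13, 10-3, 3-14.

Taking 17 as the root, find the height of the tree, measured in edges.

6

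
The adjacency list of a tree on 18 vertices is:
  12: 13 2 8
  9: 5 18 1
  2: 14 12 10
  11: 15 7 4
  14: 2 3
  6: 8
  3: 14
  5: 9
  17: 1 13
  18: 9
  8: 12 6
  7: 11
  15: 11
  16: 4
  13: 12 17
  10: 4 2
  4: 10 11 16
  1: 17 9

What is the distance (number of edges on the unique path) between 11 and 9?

8

11 - 4 - 10 - 2 - 12 - 13 - 17 - 1 - 9: 8 edges.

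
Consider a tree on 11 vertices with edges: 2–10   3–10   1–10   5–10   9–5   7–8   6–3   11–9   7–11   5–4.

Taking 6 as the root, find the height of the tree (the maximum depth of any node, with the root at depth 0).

7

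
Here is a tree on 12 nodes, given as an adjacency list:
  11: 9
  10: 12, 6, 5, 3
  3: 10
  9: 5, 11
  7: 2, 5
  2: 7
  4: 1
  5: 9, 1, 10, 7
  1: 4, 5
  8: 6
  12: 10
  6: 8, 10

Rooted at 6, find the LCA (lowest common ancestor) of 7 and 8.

6

7's ancestor chain is 7, 5, 10, 6 and 8's is 8, 6; they first meet at 6.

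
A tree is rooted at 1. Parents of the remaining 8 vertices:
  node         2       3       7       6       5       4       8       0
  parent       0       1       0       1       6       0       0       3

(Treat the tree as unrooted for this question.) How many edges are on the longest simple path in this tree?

5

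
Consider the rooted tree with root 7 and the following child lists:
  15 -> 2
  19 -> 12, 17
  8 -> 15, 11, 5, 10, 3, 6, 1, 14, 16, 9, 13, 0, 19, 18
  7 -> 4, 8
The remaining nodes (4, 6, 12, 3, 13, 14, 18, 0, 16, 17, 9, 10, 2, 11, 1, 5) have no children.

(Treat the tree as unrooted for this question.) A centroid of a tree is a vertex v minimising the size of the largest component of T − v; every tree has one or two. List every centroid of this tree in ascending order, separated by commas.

8

If 8 is removed the pieces have sizes 3, 2, 2, 1, 1, 1, 1, 1, 1, 1, 1, 1, 1, 1, 1, all ≤ ⌊20/2⌋ = 10.
Every other node leaves some component of size > 10, so the centroid is unique.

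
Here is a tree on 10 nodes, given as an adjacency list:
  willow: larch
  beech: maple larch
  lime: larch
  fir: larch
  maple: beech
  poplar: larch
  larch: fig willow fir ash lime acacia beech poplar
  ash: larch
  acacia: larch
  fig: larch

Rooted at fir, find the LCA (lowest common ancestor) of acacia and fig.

larch

acacia's ancestor chain is acacia, larch, fir and fig's is fig, larch, fir; they first meet at larch.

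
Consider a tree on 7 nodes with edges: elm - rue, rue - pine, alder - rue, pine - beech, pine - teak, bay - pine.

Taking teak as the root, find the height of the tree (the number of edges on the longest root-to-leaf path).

alder sits deepest: teak-pine-rue-alder — 3 edges from the root.

3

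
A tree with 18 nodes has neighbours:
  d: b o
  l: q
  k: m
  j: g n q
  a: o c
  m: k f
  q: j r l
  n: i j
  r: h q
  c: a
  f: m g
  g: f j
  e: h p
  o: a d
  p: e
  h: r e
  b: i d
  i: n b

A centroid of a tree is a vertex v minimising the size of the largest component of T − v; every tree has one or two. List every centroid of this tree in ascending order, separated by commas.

j

Removing j splits the tree into components of sizes 7, 6, 4; the largest is 7 ≤ ⌊18/2⌋ = 9.
No neighbour of j does as well, so j is the unique centroid.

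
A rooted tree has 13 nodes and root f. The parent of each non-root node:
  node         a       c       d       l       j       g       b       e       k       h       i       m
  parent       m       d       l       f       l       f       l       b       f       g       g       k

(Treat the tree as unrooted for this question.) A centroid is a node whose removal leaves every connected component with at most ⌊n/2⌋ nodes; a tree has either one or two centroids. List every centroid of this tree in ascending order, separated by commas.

f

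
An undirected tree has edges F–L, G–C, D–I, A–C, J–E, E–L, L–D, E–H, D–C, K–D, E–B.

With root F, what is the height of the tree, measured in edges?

4

The longest root-to-leaf path is F–L–D–C–A (4 edges).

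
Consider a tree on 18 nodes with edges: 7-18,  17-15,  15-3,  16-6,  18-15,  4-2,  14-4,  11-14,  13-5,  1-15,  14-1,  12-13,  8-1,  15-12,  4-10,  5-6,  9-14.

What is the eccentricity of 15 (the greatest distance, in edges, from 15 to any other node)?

The node farthest from 15 is 16, via 15 – 12 – 13 – 5 – 6 – 16 — 5 edges.

5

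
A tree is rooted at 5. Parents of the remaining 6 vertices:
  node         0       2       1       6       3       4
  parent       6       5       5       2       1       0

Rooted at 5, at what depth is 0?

3

Path from 5 to 0: 5 → 2 → 6 → 0, which has 3 edges.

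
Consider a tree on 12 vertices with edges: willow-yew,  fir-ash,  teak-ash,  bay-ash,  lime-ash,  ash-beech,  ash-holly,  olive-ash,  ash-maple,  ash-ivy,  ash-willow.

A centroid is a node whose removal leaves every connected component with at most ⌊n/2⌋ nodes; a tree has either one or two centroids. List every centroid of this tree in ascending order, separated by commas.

ash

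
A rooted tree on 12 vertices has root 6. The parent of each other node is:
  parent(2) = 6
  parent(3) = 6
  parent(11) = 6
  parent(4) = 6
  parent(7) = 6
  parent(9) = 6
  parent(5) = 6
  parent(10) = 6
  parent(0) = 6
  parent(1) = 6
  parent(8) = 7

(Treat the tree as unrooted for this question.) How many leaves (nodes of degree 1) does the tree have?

10

Exactly 10 nodes have a single neighbour: 0, 1, 2, 3, 4, 5, 8, 9, 10, 11.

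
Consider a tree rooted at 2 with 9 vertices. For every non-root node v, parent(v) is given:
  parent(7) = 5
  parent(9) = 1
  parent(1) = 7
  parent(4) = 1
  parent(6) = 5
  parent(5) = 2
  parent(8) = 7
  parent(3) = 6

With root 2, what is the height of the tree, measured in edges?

4 sits deepest: 2 → 5 → 7 → 1 → 4 — 4 edges from the root.

4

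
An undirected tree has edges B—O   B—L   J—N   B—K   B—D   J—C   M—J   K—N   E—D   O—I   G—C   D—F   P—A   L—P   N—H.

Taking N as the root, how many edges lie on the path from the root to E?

4

Climbing from E to the root: E – D – B – K – N. That's 4 steps.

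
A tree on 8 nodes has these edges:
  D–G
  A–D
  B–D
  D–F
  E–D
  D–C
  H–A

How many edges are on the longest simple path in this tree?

3

Starting from H, a farthest node is E at distance 3.
One longest path: H-A-D-E.
So the diameter is 3.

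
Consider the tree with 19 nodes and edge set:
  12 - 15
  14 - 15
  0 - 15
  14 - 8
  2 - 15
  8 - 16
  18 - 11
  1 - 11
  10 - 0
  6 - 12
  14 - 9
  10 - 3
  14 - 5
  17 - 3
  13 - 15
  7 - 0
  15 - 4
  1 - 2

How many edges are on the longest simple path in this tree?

BFS from 18 reaches 17 last, at distance 8; BFS from 17 confirms no node is farther.
Path: 18 – 11 – 1 – 2 – 15 – 0 – 10 – 3 – 17.

8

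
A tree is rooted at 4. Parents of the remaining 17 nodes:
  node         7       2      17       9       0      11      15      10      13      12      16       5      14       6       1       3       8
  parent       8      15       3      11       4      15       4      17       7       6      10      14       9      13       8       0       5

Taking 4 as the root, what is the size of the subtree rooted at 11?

10

11's subtree: {11, 9, 14, 5, 8, 1, 7, 13, 6, 12}, size 10.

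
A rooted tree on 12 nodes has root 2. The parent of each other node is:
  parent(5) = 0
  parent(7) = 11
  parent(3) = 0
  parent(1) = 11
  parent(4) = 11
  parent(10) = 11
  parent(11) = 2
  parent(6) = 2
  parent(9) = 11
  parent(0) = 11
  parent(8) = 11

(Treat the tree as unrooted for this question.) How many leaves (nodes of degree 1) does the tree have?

9

Exactly 9 nodes have a single neighbour: 1, 3, 4, 5, 6, 7, 8, 9, 10.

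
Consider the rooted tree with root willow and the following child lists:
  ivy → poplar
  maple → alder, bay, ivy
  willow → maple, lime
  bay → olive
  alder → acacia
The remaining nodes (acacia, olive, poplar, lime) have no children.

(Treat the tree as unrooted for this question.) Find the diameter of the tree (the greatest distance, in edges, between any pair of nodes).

4

BFS from lime reaches olive last, at distance 4; BFS from olive confirms no node is farther.
Path: lime – willow – maple – bay – olive.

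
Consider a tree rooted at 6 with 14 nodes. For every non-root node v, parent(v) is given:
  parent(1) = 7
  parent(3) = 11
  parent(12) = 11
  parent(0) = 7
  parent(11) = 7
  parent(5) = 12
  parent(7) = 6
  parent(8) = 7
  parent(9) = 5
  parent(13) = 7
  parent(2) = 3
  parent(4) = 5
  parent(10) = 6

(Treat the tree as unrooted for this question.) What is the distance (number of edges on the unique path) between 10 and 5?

5

The path is 10 – 6 – 7 – 11 – 12 – 5, which has 5 edges.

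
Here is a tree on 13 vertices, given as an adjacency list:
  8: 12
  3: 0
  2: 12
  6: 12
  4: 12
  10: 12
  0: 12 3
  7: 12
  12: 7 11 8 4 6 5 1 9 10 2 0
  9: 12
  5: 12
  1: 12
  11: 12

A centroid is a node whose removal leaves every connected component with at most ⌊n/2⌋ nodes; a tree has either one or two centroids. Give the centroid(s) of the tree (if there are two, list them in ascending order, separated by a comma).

Removing 12 splits the tree into components of sizes 2, 1, 1, 1, 1, 1, 1, 1, 1, 1, 1; the largest is 2 ≤ ⌊13/2⌋ = 6.
No neighbour of 12 does as well, so 12 is the unique centroid.

12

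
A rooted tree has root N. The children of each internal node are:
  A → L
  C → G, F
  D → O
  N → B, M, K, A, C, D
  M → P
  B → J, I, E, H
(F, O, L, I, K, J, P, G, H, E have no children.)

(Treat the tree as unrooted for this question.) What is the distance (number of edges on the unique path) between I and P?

Walking from I: I – B – N – M – P. Length 4.

4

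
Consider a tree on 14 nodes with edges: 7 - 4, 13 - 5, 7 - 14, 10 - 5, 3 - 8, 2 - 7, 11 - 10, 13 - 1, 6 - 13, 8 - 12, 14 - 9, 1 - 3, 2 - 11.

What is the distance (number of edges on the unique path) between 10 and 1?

3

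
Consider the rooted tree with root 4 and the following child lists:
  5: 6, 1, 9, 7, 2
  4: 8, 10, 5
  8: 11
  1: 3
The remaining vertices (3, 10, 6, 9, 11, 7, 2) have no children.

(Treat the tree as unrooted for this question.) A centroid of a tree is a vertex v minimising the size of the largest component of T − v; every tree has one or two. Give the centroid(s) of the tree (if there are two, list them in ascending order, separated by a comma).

If 5 is removed the pieces have sizes 4, 2, 1, 1, 1, 1, all ≤ ⌊11/2⌋ = 5.
Every other node leaves some component of size > 5, so the centroid is unique.

5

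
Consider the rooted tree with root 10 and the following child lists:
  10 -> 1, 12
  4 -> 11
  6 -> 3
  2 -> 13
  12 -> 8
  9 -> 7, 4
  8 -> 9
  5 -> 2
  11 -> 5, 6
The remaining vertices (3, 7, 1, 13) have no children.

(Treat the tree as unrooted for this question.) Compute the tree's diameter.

9

BFS from 13 reaches 1 last, at distance 9; BFS from 1 confirms no node is farther.
Path: 13 – 2 – 5 – 11 – 4 – 9 – 8 – 12 – 10 – 1.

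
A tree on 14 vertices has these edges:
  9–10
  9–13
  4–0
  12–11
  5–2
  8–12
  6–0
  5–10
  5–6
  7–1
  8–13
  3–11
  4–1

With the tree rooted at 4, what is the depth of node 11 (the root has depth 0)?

Climbing from 11 to the root: 11 – 12 – 8 – 13 – 9 – 10 – 5 – 6 – 0 – 4. That's 9 steps.

9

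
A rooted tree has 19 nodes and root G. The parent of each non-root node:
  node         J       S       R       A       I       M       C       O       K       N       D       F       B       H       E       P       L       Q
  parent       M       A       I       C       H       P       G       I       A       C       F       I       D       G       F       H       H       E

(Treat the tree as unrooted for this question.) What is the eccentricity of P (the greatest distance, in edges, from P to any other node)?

5

A farthest node from P is Q (K, B, S also at distance 5).
The path P-H-I-F-E-Q has 5 edges.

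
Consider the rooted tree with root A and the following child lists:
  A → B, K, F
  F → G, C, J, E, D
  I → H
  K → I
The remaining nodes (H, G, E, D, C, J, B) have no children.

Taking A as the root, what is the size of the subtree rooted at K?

3

Descendants of K (including itself): K, I, H. That's 3.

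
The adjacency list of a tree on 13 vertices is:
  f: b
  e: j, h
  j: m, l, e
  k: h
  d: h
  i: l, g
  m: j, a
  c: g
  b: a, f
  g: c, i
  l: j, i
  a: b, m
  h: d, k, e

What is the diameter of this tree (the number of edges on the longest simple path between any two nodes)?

8

BFS from f reaches c last, at distance 8; BFS from c confirms no node is farther.
Path: f-b-a-m-j-l-i-g-c.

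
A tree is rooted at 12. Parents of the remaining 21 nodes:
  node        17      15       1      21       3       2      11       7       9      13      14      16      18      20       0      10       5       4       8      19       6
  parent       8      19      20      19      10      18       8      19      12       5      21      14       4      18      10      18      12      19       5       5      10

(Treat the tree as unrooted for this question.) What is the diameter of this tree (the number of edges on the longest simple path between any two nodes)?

7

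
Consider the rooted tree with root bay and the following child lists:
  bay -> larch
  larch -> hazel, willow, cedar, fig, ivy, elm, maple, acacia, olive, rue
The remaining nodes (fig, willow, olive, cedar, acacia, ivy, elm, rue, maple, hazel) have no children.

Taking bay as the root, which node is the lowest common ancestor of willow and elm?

larch

Path willow→root: willow larch bay; path elm→root: elm larch bay.
First common node: larch.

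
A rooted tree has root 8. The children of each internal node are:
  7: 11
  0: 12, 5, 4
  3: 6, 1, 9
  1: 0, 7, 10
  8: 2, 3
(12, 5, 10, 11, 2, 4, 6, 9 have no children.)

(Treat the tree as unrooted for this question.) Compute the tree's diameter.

A longest path is 4–0–1–3–8–2, with 5 edges.

5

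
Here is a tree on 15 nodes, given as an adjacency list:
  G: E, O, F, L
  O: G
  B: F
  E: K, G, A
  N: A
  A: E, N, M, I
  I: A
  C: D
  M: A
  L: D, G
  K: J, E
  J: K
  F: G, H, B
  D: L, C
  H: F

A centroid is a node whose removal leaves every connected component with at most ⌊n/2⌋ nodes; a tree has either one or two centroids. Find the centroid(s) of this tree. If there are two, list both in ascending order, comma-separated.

G

Delete G: the remaining components have sizes 7, 3, 3, 1. Max 7 ≤ 7, so G is a centroid.
Every other node leaves some component of size > 7, so the centroid is unique.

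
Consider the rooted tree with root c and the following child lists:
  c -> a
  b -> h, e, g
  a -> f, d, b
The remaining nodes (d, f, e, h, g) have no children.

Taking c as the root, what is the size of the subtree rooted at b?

b's subtree: {b, h, g, e}, size 4.

4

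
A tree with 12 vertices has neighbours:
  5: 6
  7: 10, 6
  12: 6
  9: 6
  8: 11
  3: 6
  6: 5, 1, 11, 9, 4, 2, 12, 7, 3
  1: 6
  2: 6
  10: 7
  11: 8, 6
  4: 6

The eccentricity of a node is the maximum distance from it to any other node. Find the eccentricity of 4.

Distances from 4 peak at 3, attained at 8 (10 also at distance 3).
4 – 6 – 11 – 8

3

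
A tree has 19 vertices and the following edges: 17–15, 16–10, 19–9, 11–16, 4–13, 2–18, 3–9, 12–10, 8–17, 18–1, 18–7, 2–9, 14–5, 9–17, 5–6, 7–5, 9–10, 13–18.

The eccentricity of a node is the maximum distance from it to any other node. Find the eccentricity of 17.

6

Distances from 17 peak at 6, attained at 6 (14 also at distance 6).
17–9–2–18–7–5–6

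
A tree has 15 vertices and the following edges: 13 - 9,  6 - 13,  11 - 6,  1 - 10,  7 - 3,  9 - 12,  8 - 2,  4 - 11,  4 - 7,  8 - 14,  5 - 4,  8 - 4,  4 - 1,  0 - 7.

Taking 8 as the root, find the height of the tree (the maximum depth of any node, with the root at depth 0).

A deepest node is 12, reached by 8 → 4 → 11 → 6 → 13 → 9 → 12.
That path has 6 edges, so the height is 6.

6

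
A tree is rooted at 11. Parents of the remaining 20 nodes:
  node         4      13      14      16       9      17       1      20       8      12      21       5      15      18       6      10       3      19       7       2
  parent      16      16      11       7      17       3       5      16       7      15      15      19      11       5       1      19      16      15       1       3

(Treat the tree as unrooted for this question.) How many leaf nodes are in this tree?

12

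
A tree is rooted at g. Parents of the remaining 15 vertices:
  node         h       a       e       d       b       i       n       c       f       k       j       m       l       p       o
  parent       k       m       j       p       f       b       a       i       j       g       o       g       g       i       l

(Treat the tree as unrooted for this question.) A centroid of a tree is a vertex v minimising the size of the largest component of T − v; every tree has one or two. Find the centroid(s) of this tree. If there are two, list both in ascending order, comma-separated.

j, o

Delete j: the remaining components have sizes 8, 6, 1. Max 8 ≤ 8, so j is a centroid.
o is adjacent to j and is also a centroid (the largest component after removing it is likewise 8).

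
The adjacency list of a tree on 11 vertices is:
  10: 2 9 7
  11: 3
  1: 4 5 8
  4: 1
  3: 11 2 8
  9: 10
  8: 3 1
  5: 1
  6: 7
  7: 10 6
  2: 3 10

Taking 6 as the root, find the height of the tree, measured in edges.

5 sits deepest: 6-7-10-2-3-8-1-5 — 7 edges from the root.

7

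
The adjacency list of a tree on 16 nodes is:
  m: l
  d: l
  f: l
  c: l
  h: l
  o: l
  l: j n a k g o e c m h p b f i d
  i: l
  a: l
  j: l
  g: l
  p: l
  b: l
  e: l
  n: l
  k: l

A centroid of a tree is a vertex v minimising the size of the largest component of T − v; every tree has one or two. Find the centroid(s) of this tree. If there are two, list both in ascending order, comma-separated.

l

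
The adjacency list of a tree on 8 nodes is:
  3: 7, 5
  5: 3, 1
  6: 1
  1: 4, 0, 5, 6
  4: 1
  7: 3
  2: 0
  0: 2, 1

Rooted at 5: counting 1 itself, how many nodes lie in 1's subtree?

5

The subtree rooted at 1 contains: 1, 0, 4, 6, 2 — 5 nodes.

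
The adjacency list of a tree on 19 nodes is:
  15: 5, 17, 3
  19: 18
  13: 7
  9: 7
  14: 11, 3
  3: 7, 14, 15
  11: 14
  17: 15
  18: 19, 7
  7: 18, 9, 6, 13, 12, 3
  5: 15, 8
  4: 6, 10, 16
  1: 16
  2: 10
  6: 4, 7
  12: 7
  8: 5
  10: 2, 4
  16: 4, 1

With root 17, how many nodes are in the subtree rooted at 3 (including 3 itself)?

15

3's subtree: {3, 7, 14, 12, 6, 18, 9, 13, 11, 4, 19, 10, 16, 2, 1}, size 15.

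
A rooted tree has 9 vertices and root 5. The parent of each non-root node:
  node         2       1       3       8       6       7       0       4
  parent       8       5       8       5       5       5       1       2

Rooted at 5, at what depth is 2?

2

Path from 5 to 2: 5 – 8 – 2, which has 2 edges.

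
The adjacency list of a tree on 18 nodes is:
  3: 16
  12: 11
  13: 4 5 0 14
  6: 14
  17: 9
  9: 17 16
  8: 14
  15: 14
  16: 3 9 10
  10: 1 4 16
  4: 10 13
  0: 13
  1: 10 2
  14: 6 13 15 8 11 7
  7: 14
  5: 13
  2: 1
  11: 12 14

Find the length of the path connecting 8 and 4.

3

The path is 8–14–13–4, which has 3 edges.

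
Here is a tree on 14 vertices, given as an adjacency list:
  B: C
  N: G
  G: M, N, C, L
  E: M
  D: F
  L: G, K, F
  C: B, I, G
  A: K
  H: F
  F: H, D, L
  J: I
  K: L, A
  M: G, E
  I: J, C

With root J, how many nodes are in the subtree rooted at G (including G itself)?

10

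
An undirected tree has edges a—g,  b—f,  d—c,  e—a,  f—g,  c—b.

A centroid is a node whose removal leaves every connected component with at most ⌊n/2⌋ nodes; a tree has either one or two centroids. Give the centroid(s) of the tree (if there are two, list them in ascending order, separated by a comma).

Removing f splits the tree into components of sizes 3, 3; the largest is 3 ≤ ⌊7/2⌋ = 3.
Every other node leaves some component of size > 3, so the centroid is unique.

f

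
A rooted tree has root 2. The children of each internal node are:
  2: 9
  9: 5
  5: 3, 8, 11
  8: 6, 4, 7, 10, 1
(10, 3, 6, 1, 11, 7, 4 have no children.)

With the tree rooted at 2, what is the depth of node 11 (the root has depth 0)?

3

2 – 9 – 5 – 11 — 3 edges.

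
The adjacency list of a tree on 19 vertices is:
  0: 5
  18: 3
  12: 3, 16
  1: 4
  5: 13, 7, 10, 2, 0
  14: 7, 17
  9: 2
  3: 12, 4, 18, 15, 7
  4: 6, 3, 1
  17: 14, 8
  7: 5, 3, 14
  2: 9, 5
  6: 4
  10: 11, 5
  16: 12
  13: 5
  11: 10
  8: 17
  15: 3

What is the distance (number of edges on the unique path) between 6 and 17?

Walking from 6: 6–4–3–7–14–17. Length 5.

5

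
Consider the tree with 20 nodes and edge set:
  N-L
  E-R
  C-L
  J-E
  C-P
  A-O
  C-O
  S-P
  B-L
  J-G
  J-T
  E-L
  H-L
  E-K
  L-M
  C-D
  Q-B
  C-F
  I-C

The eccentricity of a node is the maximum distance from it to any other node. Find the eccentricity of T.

6

Distances from T peak at 6, attained at A (S also at distance 6).
T–J–E–L–C–O–A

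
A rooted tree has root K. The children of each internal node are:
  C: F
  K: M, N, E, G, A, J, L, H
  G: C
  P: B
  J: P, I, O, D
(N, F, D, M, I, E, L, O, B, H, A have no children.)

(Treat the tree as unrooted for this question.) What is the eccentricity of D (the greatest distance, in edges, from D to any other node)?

5

The node farthest from D is F, via D – J – K – G – C – F — 5 edges.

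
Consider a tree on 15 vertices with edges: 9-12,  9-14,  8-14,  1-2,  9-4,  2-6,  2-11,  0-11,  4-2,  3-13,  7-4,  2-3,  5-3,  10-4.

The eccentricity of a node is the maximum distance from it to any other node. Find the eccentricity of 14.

A farthest node from 14 is 5 (13, 0 also at distance 5).
The path 14 – 9 – 4 – 2 – 3 – 5 has 5 edges.

5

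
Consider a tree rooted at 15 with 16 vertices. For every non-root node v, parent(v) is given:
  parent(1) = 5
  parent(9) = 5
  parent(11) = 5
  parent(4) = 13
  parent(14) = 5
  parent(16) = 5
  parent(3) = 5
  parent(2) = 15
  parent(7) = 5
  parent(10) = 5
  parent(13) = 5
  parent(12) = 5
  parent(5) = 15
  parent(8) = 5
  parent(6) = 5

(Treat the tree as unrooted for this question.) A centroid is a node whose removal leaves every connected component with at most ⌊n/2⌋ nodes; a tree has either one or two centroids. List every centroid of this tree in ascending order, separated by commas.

Delete 5: the remaining components have sizes 2, 2, 1, 1, 1, 1, 1, 1, 1, 1, 1, 1, 1. Max 2 ≤ 8, so 5 is a centroid.
Every other node leaves some component of size > 8, so the centroid is unique.

5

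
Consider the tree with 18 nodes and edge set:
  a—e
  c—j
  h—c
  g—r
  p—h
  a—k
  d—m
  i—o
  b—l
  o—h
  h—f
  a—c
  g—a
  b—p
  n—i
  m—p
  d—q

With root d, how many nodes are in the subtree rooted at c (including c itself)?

Descendants of c (including itself): c, a, j, g, k, e, r. That's 7.

7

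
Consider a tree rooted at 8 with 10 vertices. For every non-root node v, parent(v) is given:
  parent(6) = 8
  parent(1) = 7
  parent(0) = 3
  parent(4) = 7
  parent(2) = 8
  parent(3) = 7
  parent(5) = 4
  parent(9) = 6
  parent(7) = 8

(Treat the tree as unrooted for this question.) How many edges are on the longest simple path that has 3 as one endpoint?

The node farthest from 3 is 9, via 3-7-8-6-9 — 4 edges.

4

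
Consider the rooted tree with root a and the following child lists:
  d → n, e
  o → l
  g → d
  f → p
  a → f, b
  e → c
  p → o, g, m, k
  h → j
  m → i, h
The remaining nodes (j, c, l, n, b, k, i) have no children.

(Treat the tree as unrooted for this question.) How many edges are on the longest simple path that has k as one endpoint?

5

The node farthest from k is c, via k–p–g–d–e–c — 5 edges.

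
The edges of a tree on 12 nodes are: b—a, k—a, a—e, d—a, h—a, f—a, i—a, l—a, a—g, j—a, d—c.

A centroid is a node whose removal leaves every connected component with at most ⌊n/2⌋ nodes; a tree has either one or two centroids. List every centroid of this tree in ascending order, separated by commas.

If a is removed the pieces have sizes 2, 1, 1, 1, 1, 1, 1, 1, 1, 1, all ≤ ⌊12/2⌋ = 6.
Every other node leaves some component of size > 6, so the centroid is unique.

a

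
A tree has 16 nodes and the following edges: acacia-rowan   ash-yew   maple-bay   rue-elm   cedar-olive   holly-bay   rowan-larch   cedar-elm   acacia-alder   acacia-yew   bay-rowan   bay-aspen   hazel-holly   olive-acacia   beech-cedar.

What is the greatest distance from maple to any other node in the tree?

7

A farthest node from maple is rue.
The path maple-bay-rowan-acacia-olive-cedar-elm-rue has 7 edges.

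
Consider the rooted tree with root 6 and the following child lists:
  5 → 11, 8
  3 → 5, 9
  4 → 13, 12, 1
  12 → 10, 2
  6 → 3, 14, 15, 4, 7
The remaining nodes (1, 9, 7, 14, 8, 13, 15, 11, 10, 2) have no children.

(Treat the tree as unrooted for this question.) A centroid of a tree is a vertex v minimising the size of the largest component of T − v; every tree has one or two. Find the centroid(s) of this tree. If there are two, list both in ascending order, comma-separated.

6

Delete 6: the remaining components have sizes 6, 5, 1, 1, 1. Max 6 ≤ 7, so 6 is a centroid.
Every other node leaves some component of size > 7, so the centroid is unique.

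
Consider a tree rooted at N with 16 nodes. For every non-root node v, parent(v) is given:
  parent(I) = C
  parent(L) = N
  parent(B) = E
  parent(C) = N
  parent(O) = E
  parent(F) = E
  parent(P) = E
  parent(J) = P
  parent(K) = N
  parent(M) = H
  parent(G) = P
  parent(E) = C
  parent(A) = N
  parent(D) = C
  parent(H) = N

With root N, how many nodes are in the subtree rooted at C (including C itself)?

10

The subtree rooted at C contains: C, E, I, D, P, O, F, B, J, G — 10 nodes.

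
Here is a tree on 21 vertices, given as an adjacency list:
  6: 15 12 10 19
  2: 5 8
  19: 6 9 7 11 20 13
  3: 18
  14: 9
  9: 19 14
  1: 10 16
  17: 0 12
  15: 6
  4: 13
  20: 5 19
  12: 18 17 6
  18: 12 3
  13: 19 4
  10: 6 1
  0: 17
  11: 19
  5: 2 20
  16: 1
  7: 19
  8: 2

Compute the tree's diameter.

BFS from 8 reaches 16 last, at distance 8; BFS from 16 confirms no node is farther.
Path: 8–2–5–20–19–6–10–1–16.

8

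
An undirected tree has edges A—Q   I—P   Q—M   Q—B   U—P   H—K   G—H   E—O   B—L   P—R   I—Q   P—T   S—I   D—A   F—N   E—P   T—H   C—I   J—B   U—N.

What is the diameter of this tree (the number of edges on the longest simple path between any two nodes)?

Starting from F, a farthest node is J at distance 7.
One longest path: F–N–U–P–I–Q–B–J.
So the diameter is 7.

7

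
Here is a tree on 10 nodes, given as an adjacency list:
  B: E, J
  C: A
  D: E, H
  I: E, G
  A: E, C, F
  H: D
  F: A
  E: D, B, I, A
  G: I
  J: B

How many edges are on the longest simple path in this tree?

A longest path is J-B-E-A-C, with 4 edges.

4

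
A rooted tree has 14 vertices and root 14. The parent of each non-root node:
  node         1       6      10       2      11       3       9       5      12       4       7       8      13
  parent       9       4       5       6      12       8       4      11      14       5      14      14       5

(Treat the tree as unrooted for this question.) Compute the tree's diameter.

8

BFS from 3 reaches 1 last, at distance 8; BFS from 1 confirms no node is farther.
Path: 3 - 8 - 14 - 12 - 11 - 5 - 4 - 9 - 1.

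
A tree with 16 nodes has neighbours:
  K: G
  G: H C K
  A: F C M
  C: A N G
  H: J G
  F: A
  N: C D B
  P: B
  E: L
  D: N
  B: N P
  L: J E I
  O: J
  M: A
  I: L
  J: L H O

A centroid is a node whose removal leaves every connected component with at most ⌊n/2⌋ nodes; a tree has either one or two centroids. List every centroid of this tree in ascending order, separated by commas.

Delete C: the remaining components have sizes 8, 4, 3. Max 8 ≤ 8, so C is a centroid.
G is adjacent to C and is also a centroid (the largest component after removing it is likewise 8).

C, G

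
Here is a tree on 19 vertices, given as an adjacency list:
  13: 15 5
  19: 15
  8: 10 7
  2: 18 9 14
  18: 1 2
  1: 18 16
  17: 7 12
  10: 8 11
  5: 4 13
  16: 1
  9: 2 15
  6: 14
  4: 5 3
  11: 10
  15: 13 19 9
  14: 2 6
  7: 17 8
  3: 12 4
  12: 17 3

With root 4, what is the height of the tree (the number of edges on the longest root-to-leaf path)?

16 sits deepest: 4-5-13-15-9-2-18-1-16 — 8 edges from the root.

8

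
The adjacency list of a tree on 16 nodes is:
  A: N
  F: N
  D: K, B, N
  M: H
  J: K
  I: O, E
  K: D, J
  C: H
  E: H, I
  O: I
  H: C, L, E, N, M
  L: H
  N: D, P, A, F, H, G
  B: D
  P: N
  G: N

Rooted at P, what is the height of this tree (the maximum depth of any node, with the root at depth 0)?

A deepest node is O, reached by P-N-H-E-I-O.
That path has 5 edges, so the height is 5.

5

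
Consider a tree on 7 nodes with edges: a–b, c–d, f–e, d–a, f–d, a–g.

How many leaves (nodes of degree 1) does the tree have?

4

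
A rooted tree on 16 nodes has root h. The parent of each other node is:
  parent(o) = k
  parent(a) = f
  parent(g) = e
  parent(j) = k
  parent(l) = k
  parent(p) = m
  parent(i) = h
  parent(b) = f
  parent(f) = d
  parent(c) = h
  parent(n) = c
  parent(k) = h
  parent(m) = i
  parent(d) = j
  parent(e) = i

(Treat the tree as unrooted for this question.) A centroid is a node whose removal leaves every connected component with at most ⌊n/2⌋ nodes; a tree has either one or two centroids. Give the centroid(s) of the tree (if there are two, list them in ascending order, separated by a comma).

Removing h splits the tree into components of sizes 8, 5, 2; the largest is 8 ≤ ⌊16/2⌋ = 8.
Its neighbour k also leaves a largest component of size 8, so both are centroids.

h, k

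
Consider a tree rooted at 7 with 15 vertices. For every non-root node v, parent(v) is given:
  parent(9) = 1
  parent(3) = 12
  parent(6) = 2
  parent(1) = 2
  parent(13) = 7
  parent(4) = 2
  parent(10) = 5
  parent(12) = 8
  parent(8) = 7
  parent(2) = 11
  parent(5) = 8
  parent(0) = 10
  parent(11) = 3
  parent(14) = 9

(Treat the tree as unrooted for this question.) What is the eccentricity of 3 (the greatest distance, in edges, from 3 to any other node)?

5

A farthest node from 3 is 14 (0 also at distance 5).
The path 3-11-2-1-9-14 has 5 edges.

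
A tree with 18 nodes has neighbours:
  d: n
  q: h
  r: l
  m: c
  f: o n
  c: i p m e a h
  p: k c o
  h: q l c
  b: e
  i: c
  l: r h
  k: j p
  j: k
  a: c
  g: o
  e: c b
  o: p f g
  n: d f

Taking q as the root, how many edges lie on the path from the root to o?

4

Path from q to o: q–h–c–p–o, which has 4 edges.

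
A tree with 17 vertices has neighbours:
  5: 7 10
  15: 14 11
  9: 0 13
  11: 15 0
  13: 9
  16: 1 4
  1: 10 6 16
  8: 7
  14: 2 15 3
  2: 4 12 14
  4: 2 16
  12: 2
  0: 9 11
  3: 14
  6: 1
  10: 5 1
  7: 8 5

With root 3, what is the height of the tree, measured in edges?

A deepest node is 8, reached by 3 → 14 → 2 → 4 → 16 → 1 → 10 → 5 → 7 → 8.
That path has 9 edges, so the height is 9.

9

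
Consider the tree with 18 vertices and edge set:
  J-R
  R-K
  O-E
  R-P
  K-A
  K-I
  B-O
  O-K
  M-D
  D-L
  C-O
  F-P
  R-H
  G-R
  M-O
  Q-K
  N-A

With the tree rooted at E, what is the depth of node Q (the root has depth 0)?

Path from E to Q: E – O – K – Q, which has 3 edges.

3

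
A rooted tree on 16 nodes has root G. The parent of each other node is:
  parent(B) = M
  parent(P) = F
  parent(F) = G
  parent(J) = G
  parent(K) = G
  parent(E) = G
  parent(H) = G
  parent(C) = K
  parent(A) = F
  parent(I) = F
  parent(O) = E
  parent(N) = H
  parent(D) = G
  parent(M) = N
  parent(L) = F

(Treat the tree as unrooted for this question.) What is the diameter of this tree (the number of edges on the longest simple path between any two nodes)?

6

BFS from B reaches C last, at distance 6; BFS from C confirms no node is farther.
Path: B-M-N-H-G-K-C.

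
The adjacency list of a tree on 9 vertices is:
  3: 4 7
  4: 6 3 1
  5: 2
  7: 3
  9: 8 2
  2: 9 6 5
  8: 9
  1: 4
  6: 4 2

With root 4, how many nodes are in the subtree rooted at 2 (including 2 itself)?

2's subtree: {2, 9, 5, 8}, size 4.

4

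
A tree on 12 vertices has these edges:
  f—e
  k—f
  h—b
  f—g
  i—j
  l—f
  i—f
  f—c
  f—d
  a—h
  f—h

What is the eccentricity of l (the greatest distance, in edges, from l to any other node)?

Distances from l peak at 3, attained at a (b, j also at distance 3).
l–f–h–a

3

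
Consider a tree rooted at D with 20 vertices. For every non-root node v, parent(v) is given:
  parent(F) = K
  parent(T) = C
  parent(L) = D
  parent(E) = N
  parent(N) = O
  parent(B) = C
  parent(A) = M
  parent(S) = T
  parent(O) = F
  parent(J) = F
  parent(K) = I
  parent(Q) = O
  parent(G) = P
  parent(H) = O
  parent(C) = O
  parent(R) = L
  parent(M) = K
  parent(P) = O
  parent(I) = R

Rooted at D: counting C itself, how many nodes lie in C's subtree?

4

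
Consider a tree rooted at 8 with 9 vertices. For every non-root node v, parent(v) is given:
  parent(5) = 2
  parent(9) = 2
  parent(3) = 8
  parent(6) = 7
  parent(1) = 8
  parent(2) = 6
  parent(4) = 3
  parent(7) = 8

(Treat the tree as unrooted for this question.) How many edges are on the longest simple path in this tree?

A longest path is 4 - 3 - 8 - 7 - 6 - 2 - 9, with 6 edges.

6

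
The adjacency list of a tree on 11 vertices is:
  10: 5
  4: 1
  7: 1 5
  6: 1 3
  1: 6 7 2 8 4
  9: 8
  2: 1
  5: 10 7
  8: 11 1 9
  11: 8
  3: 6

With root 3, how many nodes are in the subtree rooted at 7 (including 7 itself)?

3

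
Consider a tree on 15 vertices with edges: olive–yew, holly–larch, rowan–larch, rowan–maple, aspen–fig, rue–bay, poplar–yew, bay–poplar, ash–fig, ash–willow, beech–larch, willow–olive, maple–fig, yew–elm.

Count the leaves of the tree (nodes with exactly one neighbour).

5

The leaves are aspen, beech, elm, holly, rue.
That is 5 leaves.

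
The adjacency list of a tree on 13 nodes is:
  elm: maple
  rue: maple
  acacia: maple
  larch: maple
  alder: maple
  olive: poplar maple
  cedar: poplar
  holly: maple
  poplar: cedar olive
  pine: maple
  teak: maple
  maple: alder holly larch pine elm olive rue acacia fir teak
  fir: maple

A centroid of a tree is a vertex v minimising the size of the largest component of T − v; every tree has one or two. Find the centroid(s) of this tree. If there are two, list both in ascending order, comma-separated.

Delete maple: the remaining components have sizes 3, 1, 1, 1, 1, 1, 1, 1, 1, 1. Max 3 ≤ 6, so maple is a centroid.
Every other node leaves some component of size > 6, so the centroid is unique.

maple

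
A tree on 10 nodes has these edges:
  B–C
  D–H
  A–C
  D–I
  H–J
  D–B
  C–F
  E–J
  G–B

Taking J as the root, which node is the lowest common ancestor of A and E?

Ancestors of A (toward the root): A, C, B, D, H, J.
Ancestors of E: E, J.
The deepest node appearing in both lists is J.

J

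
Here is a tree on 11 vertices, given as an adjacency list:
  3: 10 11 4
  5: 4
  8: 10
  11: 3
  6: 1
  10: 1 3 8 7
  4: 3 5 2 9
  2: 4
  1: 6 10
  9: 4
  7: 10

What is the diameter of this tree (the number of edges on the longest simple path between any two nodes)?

5

A longest path is 6 - 1 - 10 - 3 - 4 - 9, with 5 edges.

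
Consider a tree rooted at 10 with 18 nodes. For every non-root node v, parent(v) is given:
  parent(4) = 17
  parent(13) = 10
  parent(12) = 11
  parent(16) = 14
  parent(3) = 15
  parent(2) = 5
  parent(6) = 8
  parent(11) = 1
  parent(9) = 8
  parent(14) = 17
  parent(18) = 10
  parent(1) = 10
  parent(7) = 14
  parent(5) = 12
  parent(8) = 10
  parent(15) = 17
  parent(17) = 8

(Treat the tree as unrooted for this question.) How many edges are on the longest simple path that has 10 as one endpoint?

5

The node farthest from 10 is 2, via 10–1–11–12–5–2 — 5 edges.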